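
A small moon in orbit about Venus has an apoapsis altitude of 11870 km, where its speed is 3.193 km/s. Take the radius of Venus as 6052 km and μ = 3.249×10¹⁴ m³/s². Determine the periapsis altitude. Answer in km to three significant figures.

periapsis altitude ≈ 959 km

r_a = 6052 + 11870 = 17922 km = 1.792×10⁷ m.
Specific energy ε = v²/2 − μ/r = -1.303×10⁷ J/kg, so a = −μ/(2ε) = 1.247×10⁷ m.
The apsides satisfy r_p + r_a = 2a, so the periapsis radius is 2a − r_a = 7.011×10⁶ m = 7011.0 km.
Periapsis altitude = 7011.0 − 6052 = 958.98 km.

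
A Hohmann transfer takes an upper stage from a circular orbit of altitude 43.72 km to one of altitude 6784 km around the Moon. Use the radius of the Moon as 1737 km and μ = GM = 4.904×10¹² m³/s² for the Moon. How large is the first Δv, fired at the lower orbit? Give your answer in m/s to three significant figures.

Δv ≈ 475 m/s

r₁ = 1737 + 43.72 = 1780.7 km = 1.7807×10⁶ m.
r₂ = 1737 + 6784 = 8521.0 km = 8.5210×10⁶ m.
Transfer ellipse a_t = (r₁ + r₂)/2 = 5.151×10⁶ m.
At r₁: circular v_c1 = √(μ/r₁) = 1660 m/s; transfer-perilune v_p = √[μ(2/r₁ − 1/a_t)] = 2134 m/s.
Δv₁ = v_p − v_c1 = 474.9 m/s.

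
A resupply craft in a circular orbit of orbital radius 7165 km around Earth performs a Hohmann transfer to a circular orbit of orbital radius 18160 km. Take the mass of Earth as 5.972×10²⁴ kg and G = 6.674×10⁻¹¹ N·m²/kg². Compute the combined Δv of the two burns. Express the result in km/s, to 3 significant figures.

μ = GM = 6.674×10⁻¹¹ × 5.972×10²⁴ = 3.986×10¹⁴ m³/s².
r₁ = 7165 km = 7.165×10⁶ m.
r₂ = 18160 km = 1.816×10⁷ m.
Transfer ellipse a_t = (r₁ + r₂)/2 = 1.266×10⁷ m.
At r₁: circular v_c1 = √(μ/r₁) = 7458 m/s; transfer-perigee v_p = √[μ(2/r₁ − 1/a_t)] = 8932 m/s.
Δv₁ = v_p − v_c1 = 1473 m/s.
At r₂: circular v_c2 = √(μ/r₂) = 4685 m/s; transfer-apogee v_a = √[μ(2/r₂ − 1/a_t)] = 3524 m/s.
Δv₂ = v_c2 − v_a = 1161 m/s.
Total Δv = Δv₁ + Δv₂ = 2634 m/s = 2.634 km/s.

Δv_total ≈ 2.63 km/s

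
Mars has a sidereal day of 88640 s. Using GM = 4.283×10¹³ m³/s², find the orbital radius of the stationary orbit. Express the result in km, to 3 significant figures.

r_sync ≈ 20400 km

A synchronous orbit has period T, so by Kepler's third law a = (μT²/4π²)^(1/3).
μT²/4π² = 4.283×10¹³ × (8.864×10⁴)² / 39.48 = 8.524×10²¹ m³.
a = 2.043×10⁷ m = 20428 km.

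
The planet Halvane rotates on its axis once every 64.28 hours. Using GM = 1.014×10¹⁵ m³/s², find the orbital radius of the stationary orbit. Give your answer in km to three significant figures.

r_sync ≈ 1.11×10⁵ km

T = 64.28 hours = 2.314×10⁵ s.
A synchronous orbit has period T, so by Kepler's third law a = (μT²/4π²)^(1/3).
μT²/4π² = 1.014×10¹⁵ × (2.314×10⁵)² / 39.48 = 1.375×10²⁴ m³.
a = 1.112×10⁸ m = 1.1121×10⁵ km.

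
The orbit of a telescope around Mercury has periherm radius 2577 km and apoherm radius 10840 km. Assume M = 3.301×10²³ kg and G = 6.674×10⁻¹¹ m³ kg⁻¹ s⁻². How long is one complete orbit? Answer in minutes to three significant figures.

μ = GM = 6.674×10⁻¹¹ × 3.301×10²³ = 2.203×10¹³ m³/s².
Semi-major axis a = (r_p + r_a)/2 = (2577.0 + 10840)/2 = 6708.5 km = 6.708×10⁶ m.
By Kepler's third law T = 2π√(a³/μ) = 2π × 3.702×10³ = 2.326×10⁴ s.
= 387.7 minutes.

T ≈ 388 minutes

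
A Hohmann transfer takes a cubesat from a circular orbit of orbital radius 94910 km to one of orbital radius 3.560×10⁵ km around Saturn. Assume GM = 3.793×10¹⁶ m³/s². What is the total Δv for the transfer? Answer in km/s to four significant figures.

Δv_total ≈ 8.754 km/s

r₁ = 94910 km = 9.491×10⁷ m.
r₂ = 3.560×10⁵ km = 3.560×10⁸ m.
Transfer ellipse a_t = (r₁ + r₂)/2 = 2.255×10⁸ m.
At r₁: circular v_c1 = √(μ/r₁) = 19990 m/s; transfer-perikrone v_p = √[μ(2/r₁ − 1/a_t)] = 25120 m/s.
Δv₁ = v_p − v_c1 = 5130 m/s.
At r₂: circular v_c2 = √(μ/r₂) = 10320 m/s; transfer-apokrone v_a = √[μ(2/r₂ − 1/a_t)] = 6697 m/s.
Δv₂ = v_c2 − v_a = 3625 m/s.
Total Δv = Δv₁ + Δv₂ = 8754 m/s = 8.754 km/s.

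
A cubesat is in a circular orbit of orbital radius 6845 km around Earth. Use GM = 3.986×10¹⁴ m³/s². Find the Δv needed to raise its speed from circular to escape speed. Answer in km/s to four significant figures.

Δv ≈ 3.161 km/s

r = 6845 km = 6.845×10⁶ m.
Circular speed v_c = √(μ/r) = 7631 m/s.
Escape speed v_esc = √(2μ/r) = √2 × v_c = 10790 m/s.
Δv = v_esc − v_c = 3161 m/s = 3.161 km/s.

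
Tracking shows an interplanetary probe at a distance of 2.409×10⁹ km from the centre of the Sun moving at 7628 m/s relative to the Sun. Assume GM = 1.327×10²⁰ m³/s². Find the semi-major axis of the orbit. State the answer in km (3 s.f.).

a ≈ 2.55×10⁹ km

r = 2.409×10¹² m.
Specific orbital energy ε = v²/2 − μ/r = (7628)²/2 − 1.327×10²⁰/2.409×10¹² = -2.599×10⁷ J/kg.
Since ε = −μ/(2a), a = −μ/(2ε) = 2.553×10¹² m = 2.5527×10⁹ km.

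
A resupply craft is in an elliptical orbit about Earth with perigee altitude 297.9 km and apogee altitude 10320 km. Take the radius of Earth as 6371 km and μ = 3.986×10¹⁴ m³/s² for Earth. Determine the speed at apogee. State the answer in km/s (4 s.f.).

r_p = 6371 + 297.9 = 6668.9 km = 6.6689×10⁶ m.
r_a = 6371 + 10320 = 16691 km = 1.6691×10⁷ m.
Semi-major axis a = (r_p + r_a)/2 = 11680 km = 1.168×10⁷ m.
Vis-viva: v² = μ(2/r − 1/a) = 3.986×10¹⁴ × (1.198×10⁻⁷ − 8.562×10⁻⁸) = 1.364×10⁷ m²/s².
v = 3693 m/s = 3.693 km/s.

v ≈ 3.693 km/s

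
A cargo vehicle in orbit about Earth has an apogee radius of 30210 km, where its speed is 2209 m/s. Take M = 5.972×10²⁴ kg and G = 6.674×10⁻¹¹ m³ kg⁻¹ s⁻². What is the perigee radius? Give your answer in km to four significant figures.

μ = GM = 6.674×10⁻¹¹ × 5.972×10²⁴ = 3.986×10¹⁴ m³/s².
r_a = 3.021×10⁷ m.
Specific energy ε = v²/2 − μ/r = -1.075×10⁷ J/kg, so a = −μ/(2ε) = 1.853×10⁷ m.
The apsides satisfy r_p + r_a = 2a, so the perigee radius is 2a − r_a = 6.854×10⁶ m = 6854.3 km.

perigee radius ≈ 6854 km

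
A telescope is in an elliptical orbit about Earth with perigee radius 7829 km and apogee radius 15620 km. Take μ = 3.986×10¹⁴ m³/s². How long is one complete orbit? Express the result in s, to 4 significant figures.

Semi-major axis a = (r_p + r_a)/2 = (7829.0 + 15620)/2 = 11724 km = 1.172×10⁷ m.
By Kepler's third law T = 2π√(a³/μ) = 2π × 2.011×10³ = 1.263×10⁴ s.

T ≈ 12630 s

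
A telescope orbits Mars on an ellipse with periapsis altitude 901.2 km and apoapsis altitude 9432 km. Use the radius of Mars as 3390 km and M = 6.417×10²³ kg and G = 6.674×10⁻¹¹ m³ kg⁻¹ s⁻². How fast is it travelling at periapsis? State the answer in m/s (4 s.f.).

μ = GM = 6.674×10⁻¹¹ × 6.417×10²³ = 4.283×10¹³ m³/s².
r_p = 3390 + 901.2 = 4291.2 km = 4.2912×10⁶ m.
r_a = 3390 + 9432 = 12822 km = 1.2822×10⁷ m.
Semi-major axis a = (r_p + r_a)/2 = 8556.6 km = 8.557×10⁶ m.
Vis-viva: v² = μ(2/r − 1/a) = 4.283×10¹³ × (4.661×10⁻⁷ − 1.169×10⁻⁷) = 1.496×10⁷ m²/s².
v = 3867 m/s.

v ≈ 3867 m/s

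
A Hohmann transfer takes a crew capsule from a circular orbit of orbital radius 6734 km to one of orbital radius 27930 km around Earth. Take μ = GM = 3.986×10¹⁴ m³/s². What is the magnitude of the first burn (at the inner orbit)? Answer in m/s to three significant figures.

r₁ = 6734 km = 6.734×10⁶ m.
r₂ = 27930 km = 2.793×10⁷ m.
Transfer ellipse a_t = (r₁ + r₂)/2 = 1.733×10⁷ m.
At r₁: circular v_c1 = √(μ/r₁) = 7694 m/s; transfer-perigee v_p = √[μ(2/r₁ − 1/a_t)] = 9767 m/s.
Δv₁ = v_p − v_c1 = 2073 m/s.

Δv ≈ 2070 m/s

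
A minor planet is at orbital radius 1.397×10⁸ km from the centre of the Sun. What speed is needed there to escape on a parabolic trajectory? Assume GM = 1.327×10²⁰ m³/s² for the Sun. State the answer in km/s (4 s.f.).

v_esc ≈ 43.59 km/s

r = 1.397×10⁸ km = 1.397×10¹¹ m.
Escape speed v_esc = √(2μ/r) = √(2 × 1.327×10²⁰ / 1.397×10¹¹) = √(1.900×10⁹) = 43590 m/s.
= 43.59 km/s.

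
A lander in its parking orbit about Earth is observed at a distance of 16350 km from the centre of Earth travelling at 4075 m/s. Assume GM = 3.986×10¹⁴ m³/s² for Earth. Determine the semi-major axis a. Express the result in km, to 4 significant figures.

r = 1.635×10⁷ m.
Specific orbital energy ε = v²/2 − μ/r = (4075)²/2 − 3.986×10¹⁴/1.635×10⁷ = -1.608×10⁷ J/kg.
Since ε = −μ/(2a), a = −μ/(2ε) = 1.240×10⁷ m = 12397 km.

a ≈ 12400 km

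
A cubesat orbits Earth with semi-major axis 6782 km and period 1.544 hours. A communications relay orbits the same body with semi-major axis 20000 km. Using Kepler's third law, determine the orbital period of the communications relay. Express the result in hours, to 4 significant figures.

T₂ ≈ 7.819 hours

Kepler's third law: T² ∝ a³, so T₂ = T₁ (a₂/a₁)^(3/2).
a₂/a₁ = 2.949, (a₂/a₁)^(3/2) = 5.064.
T₂ = 1.544 × 5.064 = 7.819 hours.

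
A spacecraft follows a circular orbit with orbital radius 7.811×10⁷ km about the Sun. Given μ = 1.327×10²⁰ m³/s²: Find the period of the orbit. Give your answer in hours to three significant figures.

T ≈ 3310 hours

r = 7.811×10⁷ km = 7.811×10¹⁰ m.
Kepler's third law: T = 2π√(r³/μ) = 2π√((7.811×10¹⁰)³ / 1.327×10²⁰).
r³/μ = 3.591×10¹² s², so T = 2π × 1.895×10⁶ = 1.191×10⁷ s.
Converting: 1.191×10⁷ s ÷ 3600 = 3308 hours.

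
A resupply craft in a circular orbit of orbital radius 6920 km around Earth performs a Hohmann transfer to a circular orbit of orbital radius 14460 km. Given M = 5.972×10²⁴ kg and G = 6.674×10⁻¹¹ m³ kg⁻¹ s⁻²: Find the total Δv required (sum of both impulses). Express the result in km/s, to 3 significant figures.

μ = GM = 6.674×10⁻¹¹ × 5.972×10²⁴ = 3.986×10¹⁴ m³/s².
r₁ = 6920 km = 6.920×10⁶ m.
r₂ = 14460 km = 1.446×10⁷ m.
Transfer ellipse a_t = (r₁ + r₂)/2 = 1.069×10⁷ m.
At r₁: circular v_c1 = √(μ/r₁) = 7589 m/s; transfer-perigee v_p = √[μ(2/r₁ − 1/a_t)] = 8827 m/s.
Δv₁ = v_p − v_c1 = 1237 m/s.
At r₂: circular v_c2 = √(μ/r₂) = 5250 m/s; transfer-apogee v_a = √[μ(2/r₂ − 1/a_t)] = 4224 m/s.
Δv₂ = v_c2 − v_a = 1026 m/s.
Total Δv = Δv₁ + Δv₂ = 2263 m/s = 2.263 km/s.

Δv_total ≈ 2.26 km/s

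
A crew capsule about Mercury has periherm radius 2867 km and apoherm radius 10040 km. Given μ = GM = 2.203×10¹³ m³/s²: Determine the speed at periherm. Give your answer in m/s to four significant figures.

Semi-major axis a = (r_p + r_a)/2 = 6453.5 km = 6.454×10⁶ m.
Vis-viva: v² = μ(2/r − 1/a) = 2.203×10¹³ × (6.976×10⁻⁷ − 1.550×10⁻⁷) = 1.195×10⁷ m²/s².
v = 3458 m/s.

v ≈ 3458 m/s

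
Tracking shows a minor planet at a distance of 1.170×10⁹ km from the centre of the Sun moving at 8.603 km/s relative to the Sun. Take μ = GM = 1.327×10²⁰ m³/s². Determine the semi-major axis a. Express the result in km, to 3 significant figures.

r = 1.170×10¹² m.
Specific orbital energy ε = v²/2 − μ/r = (8603)²/2 − 1.327×10²⁰/1.170×10¹² = -7.641×10⁷ J/kg.
Since ε = −μ/(2a), a = −μ/(2ε) = 8.683×10¹¹ m = 8.6831×10⁸ km.

a ≈ 8.68×10⁸ km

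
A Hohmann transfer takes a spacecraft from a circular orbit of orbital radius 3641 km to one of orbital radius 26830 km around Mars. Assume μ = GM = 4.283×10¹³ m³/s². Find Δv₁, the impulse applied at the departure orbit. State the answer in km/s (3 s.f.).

Δv ≈ 1.12 km/s

r₁ = 3641 km = 3.641×10⁶ m.
r₂ = 26830 km = 2.683×10⁷ m.
Transfer ellipse a_t = (r₁ + r₂)/2 = 1.524×10⁷ m.
At r₁: circular v_c1 = √(μ/r₁) = 3430 m/s; transfer-periapsis v_p = √[μ(2/r₁ − 1/a_t)] = 4551 m/s.
Δv₁ = v_p − v_c1 = 1122 m/s.
= 1.122 km/s.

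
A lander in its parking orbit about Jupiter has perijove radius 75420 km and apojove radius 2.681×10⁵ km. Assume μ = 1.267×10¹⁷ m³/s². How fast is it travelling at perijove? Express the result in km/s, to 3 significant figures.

Semi-major axis a = (r_p + r_a)/2 = 1.7176×10⁵ km = 1.718×10⁸ m.
Vis-viva: v² = μ(2/r − 1/a) = 1.267×10¹⁷ × (2.652×10⁻⁸ − 5.822×10⁻⁹) = 2.622×10⁹ m²/s².
v = 51210 m/s = 51.21 km/s.

v ≈ 51.2 km/s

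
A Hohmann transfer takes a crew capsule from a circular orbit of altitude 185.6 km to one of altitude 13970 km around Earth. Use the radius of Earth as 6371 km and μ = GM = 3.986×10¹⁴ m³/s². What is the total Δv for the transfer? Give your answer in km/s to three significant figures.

Δv_total ≈ 3.13 km/s

r₁ = 6371 + 185.6 = 6556.6 km = 6.5566×10⁶ m.
r₂ = 6371 + 13970 = 20341 km = 2.0341×10⁷ m.
Transfer ellipse a_t = (r₁ + r₂)/2 = 1.345×10⁷ m.
At r₁: circular v_c1 = √(μ/r₁) = 7797 m/s; transfer-perigee v_p = √[μ(2/r₁ − 1/a_t)] = 9589 m/s.
Δv₁ = v_p − v_c1 = 1792 m/s.
At r₂: circular v_c2 = √(μ/r₂) = 4427 m/s; transfer-apogee v_a = √[μ(2/r₂ − 1/a_t)] = 3091 m/s.
Δv₂ = v_c2 − v_a = 1336 m/s.
Total Δv = Δv₁ + Δv₂ = 3128 m/s = 3.128 km/s.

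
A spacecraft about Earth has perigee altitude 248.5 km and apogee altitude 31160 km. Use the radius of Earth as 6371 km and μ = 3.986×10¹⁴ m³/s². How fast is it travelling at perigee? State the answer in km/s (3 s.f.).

r_p = 6371 + 248.5 = 6619.5 km = 6.6195×10⁶ m.
r_a = 6371 + 31160 = 37531 km = 3.7531×10⁷ m.
Semi-major axis a = (r_p + r_a)/2 = 22075 km = 2.208×10⁷ m.
Vis-viva: v² = μ(2/r − 1/a) = 3.986×10¹⁴ × (3.021×10⁻⁷ − 4.530×10⁻⁸) = 1.024×10⁸ m²/s².
v = 10120 m/s = 10.12 km/s.

v ≈ 10.1 km/s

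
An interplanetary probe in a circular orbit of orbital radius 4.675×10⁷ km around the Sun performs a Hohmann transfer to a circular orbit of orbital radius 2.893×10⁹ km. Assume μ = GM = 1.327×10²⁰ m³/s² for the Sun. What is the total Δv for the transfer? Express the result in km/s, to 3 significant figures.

r₁ = 4.675×10⁷ km = 4.675×10¹⁰ m.
r₂ = 2.893×10⁹ km = 2.893×10¹² m.
Transfer ellipse a_t = (r₁ + r₂)/2 = 1.470×10¹² m.
At r₁: circular v_c1 = √(μ/r₁) = 53280 m/s; transfer-perihelion v_p = √[μ(2/r₁ − 1/a_t)] = 74740 m/s.
Δv₁ = v_p − v_c1 = 21470 m/s.
At r₂: circular v_c2 = √(μ/r₂) = 6773 m/s; transfer-aphelion v_a = √[μ(2/r₂ − 1/a_t)] = 1208 m/s.
Δv₂ = v_c2 − v_a = 5565 m/s.
Total Δv = Δv₁ + Δv₂ = 27030 m/s = 27.03 km/s.

Δv_total ≈ 27.0 km/s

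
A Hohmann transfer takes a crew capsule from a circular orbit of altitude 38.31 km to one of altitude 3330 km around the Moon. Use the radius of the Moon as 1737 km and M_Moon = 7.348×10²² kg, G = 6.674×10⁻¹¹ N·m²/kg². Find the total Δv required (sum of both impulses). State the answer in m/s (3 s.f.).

μ = GM = 6.674×10⁻¹¹ × 7.348×10²² = 4.904×10¹² m³/s².
r₁ = 1737 + 38.31 = 1775.3 km = 1.7753×10⁶ m.
r₂ = 1737 + 3330 = 5067.0 km = 5.0670×10⁶ m.
Transfer ellipse a_t = (r₁ + r₂)/2 = 3.421×10⁶ m.
At r₁: circular v_c1 = √(μ/r₁) = 1662 m/s; transfer-perilune v_p = √[μ(2/r₁ − 1/a_t)] = 2023 m/s.
Δv₁ = v_p − v_c1 = 360.7 m/s.
At r₂: circular v_c2 = √(μ/r₂) = 983.8 m/s; transfer-apolune v_a = √[μ(2/r₂ − 1/a_t)] = 708.7 m/s.
Δv₂ = v_c2 − v_a = 275.1 m/s.
Total Δv = Δv₁ + Δv₂ = 635.8 m/s.

Δv_total ≈ 636 m/s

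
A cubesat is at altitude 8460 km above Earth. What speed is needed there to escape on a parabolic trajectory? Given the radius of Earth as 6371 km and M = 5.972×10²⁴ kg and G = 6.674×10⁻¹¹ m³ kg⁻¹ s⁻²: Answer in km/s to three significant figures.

μ = GM = 6.674×10⁻¹¹ × 5.972×10²⁴ = 3.986×10¹⁴ m³/s².
r = 6371 + 8460 = 14831 km = 1.4831×10⁷ m.
Escape speed v_esc = √(2μ/r) = √(2 × 3.986×10¹⁴ / 1.483×10⁷) = √(5.375×10⁷) = 7331 m/s.
= 7.331 km/s.

v_esc ≈ 7.33 km/s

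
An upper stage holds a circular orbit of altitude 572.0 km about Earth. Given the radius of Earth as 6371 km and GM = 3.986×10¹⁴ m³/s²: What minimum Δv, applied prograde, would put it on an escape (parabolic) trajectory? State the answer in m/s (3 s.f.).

r = 6371 + 572.0 = 6943.0 km = 6.9430×10⁶ m.
Circular speed v_c = √(μ/r) = 7577 m/s.
Escape speed v_esc = √(2μ/r) = √2 × v_c = 10720 m/s.
Δv = v_esc − v_c = 3138 m/s.

Δv ≈ 3140 m/s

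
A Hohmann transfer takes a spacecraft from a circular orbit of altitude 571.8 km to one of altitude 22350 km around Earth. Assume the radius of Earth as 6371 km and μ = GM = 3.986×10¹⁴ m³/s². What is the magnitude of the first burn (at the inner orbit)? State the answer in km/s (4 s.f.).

r₁ = 6371 + 571.8 = 6942.8 km = 6.9428×10⁶ m.
r₂ = 6371 + 22350 = 28721 km = 2.8721×10⁷ m.
Transfer ellipse a_t = (r₁ + r₂)/2 = 1.783×10⁷ m.
At r₁: circular v_c1 = √(μ/r₁) = 7577 m/s; transfer-perigee v_p = √[μ(2/r₁ − 1/a_t)] = 9616 m/s.
Δv₁ = v_p − v_c1 = 2039 m/s.
= 2.039 km/s.

Δv ≈ 2.039 km/s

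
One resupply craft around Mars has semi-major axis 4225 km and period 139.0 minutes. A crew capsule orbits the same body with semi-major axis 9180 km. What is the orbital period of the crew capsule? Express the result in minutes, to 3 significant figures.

Kepler's third law: T² ∝ a³, so T₂ = T₁ (a₂/a₁)^(3/2).
a₂/a₁ = 2.173, (a₂/a₁)^(3/2) = 3.203.
T₂ = 139.0 × 3.203 = 445.2 minutes.

T₂ ≈ 445 minutes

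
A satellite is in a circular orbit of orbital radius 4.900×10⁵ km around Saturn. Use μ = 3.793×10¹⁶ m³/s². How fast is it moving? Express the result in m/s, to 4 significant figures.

r = 4.900×10⁵ km = 4.900×10⁸ m.
For a circular orbit v = √(μ/r) = √(3.793×10¹⁶ / 4.900×10⁸) = √(7.741×10⁷) = 8798 m/s.

v ≈ 8798 m/s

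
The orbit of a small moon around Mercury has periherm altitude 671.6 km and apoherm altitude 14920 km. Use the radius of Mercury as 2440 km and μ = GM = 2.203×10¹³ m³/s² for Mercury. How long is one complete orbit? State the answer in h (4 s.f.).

r_p = 2440 + 671.6 = 3111.6 km = 3.1116×10⁶ m.
r_a = 2440 + 14920 = 17360 km = 1.7360×10⁷ m.
Semi-major axis a = (r_p + r_a)/2 = (3111.6 + 17360)/2 = 10236 km = 1.024×10⁷ m.
By Kepler's third law T = 2π√(a³/μ) = 2π × 6.977×10³ = 4.384×10⁴ s.
= 12.18 h.

T ≈ 12.18 h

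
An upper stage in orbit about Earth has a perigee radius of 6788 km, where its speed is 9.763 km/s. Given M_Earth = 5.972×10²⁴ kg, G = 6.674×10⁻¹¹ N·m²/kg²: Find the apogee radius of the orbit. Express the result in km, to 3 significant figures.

μ = GM = 6.674×10⁻¹¹ × 5.972×10²⁴ = 3.986×10¹⁴ m³/s².
r_p = 6.788×10⁶ m.
Specific energy ε = v²/2 − μ/r = -1.106×10⁷ J/kg, so a = −μ/(2ε) = 1.802×10⁷ m.
The apsides satisfy r_p + r_a = 2a, so the apogee radius is 2a − r_p = 2.925×10⁷ m = 29253 km.

apogee radius ≈ 29300 km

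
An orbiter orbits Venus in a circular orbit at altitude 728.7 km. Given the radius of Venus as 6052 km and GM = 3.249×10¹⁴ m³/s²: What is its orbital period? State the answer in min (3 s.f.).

r = 6052 + 728.7 = 6780.7 km = 6.7807×10⁶ m.
Kepler's third law: T = 2π√(r³/μ) = 2π√((6.781×10⁶)³ / 3.249×10¹⁴).
r³/μ = 9.596×10⁵ s², so T = 2π × 9.796×10² = 6.155×10³ s.
Converting: 6.155×10³ s ÷ 60.00 = 102.6 min.

T ≈ 103 min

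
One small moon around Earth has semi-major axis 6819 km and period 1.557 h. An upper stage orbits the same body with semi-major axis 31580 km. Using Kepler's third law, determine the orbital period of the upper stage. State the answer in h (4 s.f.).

T₂ ≈ 15.52 h

Kepler's third law: T² ∝ a³, so T₂ = T₁ (a₂/a₁)^(3/2).
a₂/a₁ = 4.631, (a₂/a₁)^(3/2) = 9.966.
T₂ = 1.557 × 9.966 = 15.52 h.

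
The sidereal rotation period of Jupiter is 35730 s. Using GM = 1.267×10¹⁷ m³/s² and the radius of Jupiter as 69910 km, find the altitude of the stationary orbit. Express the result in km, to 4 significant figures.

h_sync ≈ 90110 km

A synchronous orbit has period T, so by Kepler's third law a = (μT²/4π²)^(1/3).
μT²/4π² = 1.267×10¹⁷ × (3.573×10⁴)² / 39.48 = 4.097×10²⁴ m³.
a = 1.600×10⁸ m = 1.6002×10⁵ km.
Altitude h = a − R = 1.6002×10⁵ − 69910 = 90105 km.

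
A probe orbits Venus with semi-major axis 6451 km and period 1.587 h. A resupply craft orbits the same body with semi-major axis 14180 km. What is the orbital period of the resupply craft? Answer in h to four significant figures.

T₂ ≈ 5.172 h

Kepler's third law: T² ∝ a³, so T₂ = T₁ (a₂/a₁)^(3/2).
a₂/a₁ = 2.198, (a₂/a₁)^(3/2) = 3.259.
T₂ = 1.587 × 3.259 = 5.172 h.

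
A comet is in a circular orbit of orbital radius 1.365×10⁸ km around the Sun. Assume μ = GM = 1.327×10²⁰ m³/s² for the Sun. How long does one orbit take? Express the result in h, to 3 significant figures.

T ≈ 7640 h

r = 1.365×10⁸ km = 1.365×10¹¹ m.
Kepler's third law: T = 2π√(r³/μ) = 2π√((1.365×10¹¹)³ / 1.327×10²⁰).
r³/μ = 1.917×10¹³ s², so T = 2π × 4.378×10⁶ = 2.751×10⁷ s.
Converting: 2.751×10⁷ s ÷ 3600 = 7641 h.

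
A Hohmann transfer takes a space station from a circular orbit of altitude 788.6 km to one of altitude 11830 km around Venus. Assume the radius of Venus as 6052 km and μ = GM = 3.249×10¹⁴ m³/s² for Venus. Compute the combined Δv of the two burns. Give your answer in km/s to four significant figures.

Δv_total ≈ 2.489 km/s

r₁ = 6052 + 788.6 = 6840.6 km = 6.8406×10⁶ m.
r₂ = 6052 + 11830 = 17882 km = 1.7882×10⁷ m.
Transfer ellipse a_t = (r₁ + r₂)/2 = 1.236×10⁷ m.
At r₁: circular v_c1 = √(μ/r₁) = 6892 m/s; transfer-periapsis v_p = √[μ(2/r₁ − 1/a_t)] = 8289 m/s.
Δv₁ = v_p − v_c1 = 1397 m/s.
At r₂: circular v_c2 = √(μ/r₂) = 4263 m/s; transfer-apoapsis v_a = √[μ(2/r₂ − 1/a_t)] = 3171 m/s.
Δv₂ = v_c2 − v_a = 1092 m/s.
Total Δv = Δv₁ + Δv₂ = 2489 m/s = 2.489 km/s.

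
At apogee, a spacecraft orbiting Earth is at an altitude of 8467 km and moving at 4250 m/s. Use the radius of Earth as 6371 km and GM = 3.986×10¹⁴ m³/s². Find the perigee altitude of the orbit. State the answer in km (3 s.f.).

perigee altitude ≈ 1140 km

r_a = 6371 + 8467 = 14838 km = 1.484×10⁷ m.
Specific energy ε = v²/2 − μ/r = -1.783×10⁷ J/kg, so a = −μ/(2ε) = 1.118×10⁷ m.
The apsides satisfy r_p + r_a = 2a, so the perigee radius is 2a − r_a = 7.515×10⁶ m = 7514.8 km.
Perigee altitude = 7514.8 − 6371 = 1143.8 km.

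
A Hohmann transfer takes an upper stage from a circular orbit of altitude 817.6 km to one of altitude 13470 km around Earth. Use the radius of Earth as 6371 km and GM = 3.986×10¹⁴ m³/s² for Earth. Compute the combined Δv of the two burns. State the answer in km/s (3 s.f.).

r₁ = 6371 + 817.6 = 7188.6 km = 7.1886×10⁶ m.
r₂ = 6371 + 13470 = 19841 km = 1.9841×10⁷ m.
Transfer ellipse a_t = (r₁ + r₂)/2 = 1.351×10⁷ m.
At r₁: circular v_c1 = √(μ/r₁) = 7446 m/s; transfer-perigee v_p = √[μ(2/r₁ − 1/a_t)] = 9022 m/s.
Δv₁ = v_p − v_c1 = 1576 m/s.
At r₂: circular v_c2 = √(μ/r₂) = 4482 m/s; transfer-apogee v_a = √[μ(2/r₂ − 1/a_t)] = 3269 m/s.
Δv₂ = v_c2 − v_a = 1213 m/s.
Total Δv = Δv₁ + Δv₂ = 2789 m/s = 2.789 km/s.

Δv_total ≈ 2.79 km/s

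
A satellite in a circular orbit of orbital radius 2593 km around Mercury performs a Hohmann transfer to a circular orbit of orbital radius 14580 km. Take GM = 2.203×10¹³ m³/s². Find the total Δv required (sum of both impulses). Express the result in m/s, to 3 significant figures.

Δv_total ≈ 1440 m/s

r₁ = 2593 km = 2.593×10⁶ m.
r₂ = 14580 km = 1.458×10⁷ m.
Transfer ellipse a_t = (r₁ + r₂)/2 = 8.586×10⁶ m.
At r₁: circular v_c1 = √(μ/r₁) = 2915 m/s; transfer-periherm v_p = √[μ(2/r₁ − 1/a_t)] = 3798 m/s.
Δv₁ = v_p − v_c1 = 883.4 m/s.
At r₂: circular v_c2 = √(μ/r₂) = 1229 m/s; transfer-apoherm v_a = √[μ(2/r₂ − 1/a_t)] = 675.5 m/s.
Δv₂ = v_c2 − v_a = 553.7 m/s.
Total Δv = Δv₁ + Δv₂ = 1437 m/s.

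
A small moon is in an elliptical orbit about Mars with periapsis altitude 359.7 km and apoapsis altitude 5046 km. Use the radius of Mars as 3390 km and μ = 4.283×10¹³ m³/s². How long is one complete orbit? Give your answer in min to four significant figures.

r_p = 3390 + 359.7 = 3749.7 km = 3.7497×10⁶ m.
r_a = 3390 + 5046 = 8436.0 km = 8.4360×10⁶ m.
Semi-major axis a = (r_p + r_a)/2 = (3749.7 + 8436.0)/2 = 6092.9 km = 6.093×10⁶ m.
By Kepler's third law T = 2π√(a³/μ) = 2π × 2.298×10³ = 1.444×10⁴ s.
= 240.6 min.

T ≈ 240.6 min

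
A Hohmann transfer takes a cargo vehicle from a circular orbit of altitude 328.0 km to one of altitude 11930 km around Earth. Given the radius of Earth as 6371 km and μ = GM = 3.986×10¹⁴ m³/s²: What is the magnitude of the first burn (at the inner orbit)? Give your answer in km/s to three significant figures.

r₁ = 6371 + 328.0 = 6699.0 km = 6.6990×10⁶ m.
r₂ = 6371 + 11930 = 18301 km = 1.8301×10⁷ m.
Transfer ellipse a_t = (r₁ + r₂)/2 = 1.250×10⁷ m.
At r₁: circular v_c1 = √(μ/r₁) = 7714 m/s; transfer-perigee v_p = √[μ(2/r₁ − 1/a_t)] = 9334 m/s.
Δv₁ = v_p − v_c1 = 1620 m/s.
= 1.620 km/s.

Δv ≈ 1.62 km/s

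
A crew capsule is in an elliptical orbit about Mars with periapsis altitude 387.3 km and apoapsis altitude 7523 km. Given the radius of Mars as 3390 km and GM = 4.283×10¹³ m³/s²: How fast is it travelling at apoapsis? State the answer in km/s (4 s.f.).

v ≈ 1.421 km/s

r_p = 3390 + 387.3 = 3777.3 km = 3.7773×10⁶ m.
r_a = 3390 + 7523 = 10913 km = 1.0913×10⁷ m.
Semi-major axis a = (r_p + r_a)/2 = 7345.1 km = 7.345×10⁶ m.
Vis-viva: v² = μ(2/r − 1/a) = 4.283×10¹³ × (1.833×10⁻⁷ − 1.361×10⁻⁷) = 2.018×10⁶ m²/s².
v = 1421 m/s = 1.421 km/s.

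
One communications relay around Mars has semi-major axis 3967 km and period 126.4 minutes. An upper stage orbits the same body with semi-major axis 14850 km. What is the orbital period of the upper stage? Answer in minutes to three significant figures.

Kepler's third law: T² ∝ a³, so T₂ = T₁ (a₂/a₁)^(3/2).
a₂/a₁ = 3.743, (a₂/a₁)^(3/2) = 7.243.
T₂ = 126.4 × 7.243 = 915.5 minutes.

T₂ ≈ 915 minutes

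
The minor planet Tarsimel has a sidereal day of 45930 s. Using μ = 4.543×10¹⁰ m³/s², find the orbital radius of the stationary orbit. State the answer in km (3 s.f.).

A synchronous orbit has period T, so by Kepler's third law a = (μT²/4π²)^(1/3).
μT²/4π² = 4.543×10¹⁰ × (4.593×10⁴)² / 39.48 = 2.428×10¹⁸ m³.
a = 1.344×10⁶ m = 1344.0 km.

r_sync ≈ 1340 km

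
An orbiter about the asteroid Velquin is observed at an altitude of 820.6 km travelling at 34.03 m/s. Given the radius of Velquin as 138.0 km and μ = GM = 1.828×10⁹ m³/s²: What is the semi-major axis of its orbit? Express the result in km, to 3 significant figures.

r = 138.0 + 820.6 = 958.60 km = 9.586×10⁵ m.
Vis-viva rearranged: 1/a = 2/r − v²/μ = 2.086×10⁻⁶ − 6.335×10⁻⁷ = 1.453×10⁻⁶ m⁻¹.
a = 6.883×10⁵ m = 688.29 km.

a ≈ 688 km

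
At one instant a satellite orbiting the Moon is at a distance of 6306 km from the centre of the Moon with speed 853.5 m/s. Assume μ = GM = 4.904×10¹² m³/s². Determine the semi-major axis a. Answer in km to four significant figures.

r = 6.306×10⁶ m.
Specific orbital energy ε = v²/2 − μ/r = (853.5)²/2 − 4.904×10¹²/6.306×10⁶ = -4.134×10⁵ J/kg.
Since ε = −μ/(2a), a = −μ/(2ε) = 5.931×10⁶ m = 5930.7 km.

a ≈ 5931 km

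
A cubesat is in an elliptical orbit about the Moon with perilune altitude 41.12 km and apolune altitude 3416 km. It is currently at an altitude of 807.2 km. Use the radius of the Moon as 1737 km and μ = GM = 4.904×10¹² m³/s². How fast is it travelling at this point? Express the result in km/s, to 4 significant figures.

r_p = 1737 + 41.12 = 1778.1 km = 1.7781×10⁶ m.
r_a = 1737 + 3416 = 5153.0 km = 5.1530×10⁶ m.
r = 1737 + 807.2 = 2544.2 km = 2.544×10⁶ m.
Semi-major axis a = (r_p + r_a)/2 = 3465.6 km = 3.466×10⁶ m.
Vis-viva: v² = μ(2/r − 1/a) = 4.904×10¹² × (7.861×10⁻⁷ − 2.886×10⁻⁷) = 2.440×10⁶ m²/s².
v = 1562 m/s = 1.562 km/s.

v ≈ 1.562 km/s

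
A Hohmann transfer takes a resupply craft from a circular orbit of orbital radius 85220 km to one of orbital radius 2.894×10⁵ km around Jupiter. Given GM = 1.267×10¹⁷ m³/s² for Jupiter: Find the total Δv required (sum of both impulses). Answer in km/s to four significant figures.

Δv_total ≈ 16.18 km/s

r₁ = 85220 km = 8.522×10⁷ m.
r₂ = 2.894×10⁵ km = 2.894×10⁸ m.
Transfer ellipse a_t = (r₁ + r₂)/2 = 1.873×10⁸ m.
At r₁: circular v_c1 = √(μ/r₁) = 38560 m/s; transfer-perijove v_p = √[μ(2/r₁ − 1/a_t)] = 47930 m/s.
Δv₁ = v_p − v_c1 = 9369 m/s.
At r₂: circular v_c2 = √(μ/r₂) = 20920 m/s; transfer-apojove v_a = √[μ(2/r₂ − 1/a_t)] = 14110 m/s.
Δv₂ = v_c2 − v_a = 6810 m/s.
Total Δv = Δv₁ + Δv₂ = 16180 m/s = 16.18 km/s.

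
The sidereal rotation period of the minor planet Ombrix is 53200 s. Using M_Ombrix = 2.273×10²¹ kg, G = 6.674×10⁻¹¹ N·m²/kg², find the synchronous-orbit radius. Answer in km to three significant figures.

μ = GM = 6.674×10⁻¹¹ × 2.273×10²¹ = 1.517×10¹¹ m³/s².
A synchronous orbit has period T, so by Kepler's third law a = (μT²/4π²)^(1/3).
μT²/4π² = 1.517×10¹¹ × (5.320×10⁴)² / 39.48 = 1.088×10¹⁹ m³.
a = 2.216×10⁶ m = 2215.6 km.

r_sync ≈ 2220 km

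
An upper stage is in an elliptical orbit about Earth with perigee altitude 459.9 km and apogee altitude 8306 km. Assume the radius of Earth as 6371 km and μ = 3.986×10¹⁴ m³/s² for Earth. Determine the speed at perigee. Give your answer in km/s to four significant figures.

r_p = 6371 + 459.9 = 6830.9 km = 6.8309×10⁶ m.
r_a = 6371 + 8306 = 14677 km = 1.4677×10⁷ m.
Semi-major axis a = (r_p + r_a)/2 = 10754 km = 1.075×10⁷ m.
Vis-viva: v² = μ(2/r − 1/a) = 3.986×10¹⁴ × (2.928×10⁻⁷ − 9.299×10⁻⁸) = 7.964×10⁷ m²/s².
v = 8924 m/s = 8.924 km/s.

v ≈ 8.924 km/s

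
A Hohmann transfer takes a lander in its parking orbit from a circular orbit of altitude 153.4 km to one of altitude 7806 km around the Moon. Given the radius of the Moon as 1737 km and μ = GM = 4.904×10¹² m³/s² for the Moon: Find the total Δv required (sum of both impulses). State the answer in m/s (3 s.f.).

Δv_total ≈ 775 m/s

r₁ = 1737 + 153.4 = 1890.4 km = 1.8904×10⁶ m.
r₂ = 1737 + 7806 = 9543.0 km = 9.5430×10⁶ m.
Transfer ellipse a_t = (r₁ + r₂)/2 = 5.717×10⁶ m.
At r₁: circular v_c1 = √(μ/r₁) = 1611 m/s; transfer-perilune v_p = √[μ(2/r₁ − 1/a_t)] = 2081 m/s.
Δv₁ = v_p − v_c1 = 470.3 m/s.
At r₂: circular v_c2 = √(μ/r₂) = 716.9 m/s; transfer-apolune v_a = √[μ(2/r₂ − 1/a_t)] = 412.2 m/s.
Δv₂ = v_c2 − v_a = 304.6 m/s.
Total Δv = Δv₁ + Δv₂ = 775.0 m/s.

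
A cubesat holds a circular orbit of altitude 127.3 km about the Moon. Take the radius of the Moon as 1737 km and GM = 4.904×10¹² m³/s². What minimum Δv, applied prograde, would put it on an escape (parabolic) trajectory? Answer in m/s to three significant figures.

r = 1737 + 127.3 = 1864.3 km = 1.8643×10⁶ m.
Circular speed v_c = √(μ/r) = 1622 m/s.
Escape speed v_esc = √(2μ/r) = √2 × v_c = 2294 m/s.
Δv = v_esc − v_c = 671.8 m/s.

Δv ≈ 672 m/s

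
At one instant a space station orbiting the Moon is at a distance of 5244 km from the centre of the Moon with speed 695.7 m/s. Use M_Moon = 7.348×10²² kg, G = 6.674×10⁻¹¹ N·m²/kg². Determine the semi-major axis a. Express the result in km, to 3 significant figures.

μ = GM = 6.674×10⁻¹¹ × 7.348×10²² = 4.904×10¹² m³/s².
r = 5.244×10⁶ m.
Specific orbital energy ε = v²/2 − μ/r = (695.7)²/2 − 4.904×10¹²/5.244×10⁶ = -6.932×10⁵ J/kg.
Since ε = −μ/(2a), a = −μ/(2ε) = 3.537×10⁶ m = 3537.4 km.

a ≈ 3540 km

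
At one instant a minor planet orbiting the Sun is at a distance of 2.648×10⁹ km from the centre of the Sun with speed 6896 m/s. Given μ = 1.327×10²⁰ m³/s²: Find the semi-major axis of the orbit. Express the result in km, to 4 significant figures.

r = 2.648×10¹² m.
Vis-viva rearranged: 1/a = 2/r − v²/μ = 7.553×10⁻¹³ − 3.584×10⁻¹³ = 3.969×10⁻¹³ m⁻¹.
a = 2.519×10¹² m = 2.5194×10⁹ km.

a ≈ 2.519×10⁹ km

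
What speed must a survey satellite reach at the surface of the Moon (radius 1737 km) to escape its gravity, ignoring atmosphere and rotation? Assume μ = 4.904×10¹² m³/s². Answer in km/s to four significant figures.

v_esc ≈ 2.376 km/s

r = R = 1.737×10⁶ m.
Escape speed v_esc = √(2μ/r) = √(2 × 4.904×10¹² / 1.737×10⁶) = √(5.647×10⁶) = 2376 m/s.
= 2.376 km/s.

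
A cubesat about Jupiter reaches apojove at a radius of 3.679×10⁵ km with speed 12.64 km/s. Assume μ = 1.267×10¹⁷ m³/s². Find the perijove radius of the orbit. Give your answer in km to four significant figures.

r_a = 3.679×10⁸ m.
Specific energy ε = v²/2 − μ/r = -2.645×10⁸ J/kg, so a = −μ/(2ε) = 2.395×10⁸ m.
The apsides satisfy r_p + r_a = 2a, so the perijove radius is 2a − r_a = 1.111×10⁸ m = 1.1111×10⁵ km.

perijove radius ≈ 1.111×10⁵ km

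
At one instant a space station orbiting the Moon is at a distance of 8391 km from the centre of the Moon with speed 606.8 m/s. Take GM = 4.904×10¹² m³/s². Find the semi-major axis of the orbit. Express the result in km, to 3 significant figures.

a ≈ 6120 km

r = 8.391×10⁶ m.
Vis-viva rearranged: 1/a = 2/r − v²/μ = 2.384×10⁻⁷ − 7.508×10⁻⁸ = 1.633×10⁻⁷ m⁻¹.
a = 6.125×10⁶ m = 6124.9 km.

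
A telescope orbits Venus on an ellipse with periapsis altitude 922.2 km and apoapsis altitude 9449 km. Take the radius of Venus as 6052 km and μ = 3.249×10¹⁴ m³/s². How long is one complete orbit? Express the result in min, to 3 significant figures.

T ≈ 219 min

r_p = 6052 + 922.2 = 6974.2 km = 6.9742×10⁶ m.
r_a = 6052 + 9449 = 15501 km = 1.5501×10⁷ m.
Semi-major axis a = (r_p + r_a)/2 = (6974.2 + 15501)/2 = 11238 km = 1.124×10⁷ m.
By Kepler's third law T = 2π√(a³/μ) = 2π × 2.090×10³ = 1.313×10⁴ s.
= 218.9 min.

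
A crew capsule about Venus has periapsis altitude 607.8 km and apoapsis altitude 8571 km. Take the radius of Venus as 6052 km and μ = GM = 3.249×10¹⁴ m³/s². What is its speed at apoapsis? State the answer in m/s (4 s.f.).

v ≈ 3729 m/s

r_p = 6052 + 607.8 = 6659.8 km = 6.6598×10⁶ m.
r_a = 6052 + 8571 = 14623 km = 1.4623×10⁷ m.
Semi-major axis a = (r_p + r_a)/2 = 10641 km = 1.064×10⁷ m.
Vis-viva: v² = μ(2/r − 1/a) = 3.249×10¹⁴ × (1.368×10⁻⁷ − 9.397×10⁻⁸) = 1.391×10⁷ m²/s².
v = 3729 m/s.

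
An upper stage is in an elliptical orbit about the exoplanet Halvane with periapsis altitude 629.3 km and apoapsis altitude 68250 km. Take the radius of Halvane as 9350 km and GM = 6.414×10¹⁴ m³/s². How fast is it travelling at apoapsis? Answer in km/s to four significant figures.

v ≈ 1.372 km/s

r_p = 9350 + 629.3 = 9979.3 km = 9.9793×10⁶ m.
r_a = 9350 + 68250 = 77600 km = 7.7600×10⁷ m.
Semi-major axis a = (r_p + r_a)/2 = 43790 km = 4.379×10⁷ m.
Vis-viva: v² = μ(2/r − 1/a) = 6.414×10¹⁴ × (2.577×10⁻⁸ − 2.284×10⁻⁸) = 1.884×10⁶ m²/s².
v = 1372 m/s = 1.372 km/s.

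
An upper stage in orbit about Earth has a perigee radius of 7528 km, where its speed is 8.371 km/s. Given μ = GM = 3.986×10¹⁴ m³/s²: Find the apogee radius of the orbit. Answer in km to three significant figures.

apogee radius ≈ 14700 km

r_p = 7.528×10⁶ m.
Specific energy ε = v²/2 − μ/r = -1.791×10⁷ J/kg, so a = −μ/(2ε) = 1.113×10⁷ m.
The apsides satisfy r_p + r_a = 2a, so the apogee radius is 2a − r_p = 1.473×10⁷ m = 14725 km.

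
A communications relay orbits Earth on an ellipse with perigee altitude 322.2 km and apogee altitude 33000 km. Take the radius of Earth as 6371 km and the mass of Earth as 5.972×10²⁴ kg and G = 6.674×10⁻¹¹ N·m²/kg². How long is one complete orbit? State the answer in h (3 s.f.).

T ≈ 9.66 h

μ = GM = 6.674×10⁻¹¹ × 5.972×10²⁴ = 3.986×10¹⁴ m³/s².
r_p = 6371 + 322.2 = 6693.2 km = 6.6932×10⁶ m.
r_a = 6371 + 33000 = 39371 km = 3.9371×10⁷ m.
Semi-major axis a = (r_p + r_a)/2 = (6693.2 + 39371)/2 = 23032 km = 2.303×10⁷ m.
By Kepler's third law T = 2π√(a³/μ) = 2π × 5.537×10³ = 3.479×10⁴ s.
= 9.663 h.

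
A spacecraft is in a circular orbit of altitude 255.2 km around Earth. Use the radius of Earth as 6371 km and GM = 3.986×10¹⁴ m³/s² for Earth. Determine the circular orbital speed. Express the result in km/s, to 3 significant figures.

r = 6371 + 255.2 = 6626.2 km = 6.6262×10⁶ m.
For a circular orbit v = √(μ/r) = √(3.986×10¹⁴ / 6.626×10⁶) = √(6.016×10⁷) = 7756 m/s.
That is 7.756 km/s.

v ≈ 7.76 km/s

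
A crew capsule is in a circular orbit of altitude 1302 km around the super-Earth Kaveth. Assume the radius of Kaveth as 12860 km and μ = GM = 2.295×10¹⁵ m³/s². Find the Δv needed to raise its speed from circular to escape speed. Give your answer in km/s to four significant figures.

Δv ≈ 5.273 km/s

r = 12860 + 1302 = 14162 km = 1.4162×10⁷ m.
Circular speed v_c = √(μ/r) = 12730 m/s.
Escape speed v_esc = √(2μ/r) = √2 × v_c = 18000 m/s.
Δv = v_esc − v_c = 5273 m/s = 5.273 km/s.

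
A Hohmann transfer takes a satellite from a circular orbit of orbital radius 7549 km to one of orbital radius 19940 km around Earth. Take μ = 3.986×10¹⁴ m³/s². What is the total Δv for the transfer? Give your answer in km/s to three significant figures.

r₁ = 7549 km = 7.549×10⁶ m.
r₂ = 19940 km = 1.994×10⁷ m.
Transfer ellipse a_t = (r₁ + r₂)/2 = 1.374×10⁷ m.
At r₁: circular v_c1 = √(μ/r₁) = 7266 m/s; transfer-perigee v_p = √[μ(2/r₁ − 1/a_t)] = 8752 m/s.
Δv₁ = v_p − v_c1 = 1486 m/s.
At r₂: circular v_c2 = √(μ/r₂) = 4471 m/s; transfer-apogee v_a = √[μ(2/r₂ − 1/a_t)] = 3313 m/s.
Δv₂ = v_c2 − v_a = 1158 m/s.
Total Δv = Δv₁ + Δv₂ = 2643 m/s = 2.643 km/s.

Δv_total ≈ 2.64 km/s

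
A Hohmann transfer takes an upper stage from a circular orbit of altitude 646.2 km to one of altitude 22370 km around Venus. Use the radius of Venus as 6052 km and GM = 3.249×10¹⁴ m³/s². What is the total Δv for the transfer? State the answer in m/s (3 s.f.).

r₁ = 6052 + 646.2 = 6698.2 km = 6.6982×10⁶ m.
r₂ = 6052 + 22370 = 28422 km = 2.8422×10⁷ m.
Transfer ellipse a_t = (r₁ + r₂)/2 = 1.756×10⁷ m.
At r₁: circular v_c1 = √(μ/r₁) = 6965 m/s; transfer-periapsis v_p = √[μ(2/r₁ − 1/a_t)] = 8861 m/s.
Δv₁ = v_p − v_c1 = 1896 m/s.
At r₂: circular v_c2 = √(μ/r₂) = 3381 m/s; transfer-apoapsis v_a = √[μ(2/r₂ − 1/a_t)] = 2088 m/s.
Δv₂ = v_c2 − v_a = 1293 m/s.
Total Δv = Δv₁ + Δv₂ = 3189 m/s.

Δv_total ≈ 3190 m/s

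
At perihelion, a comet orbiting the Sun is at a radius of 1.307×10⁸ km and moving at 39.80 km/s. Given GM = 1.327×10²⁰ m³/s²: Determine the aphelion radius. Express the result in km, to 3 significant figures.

aphelion radius ≈ 4.64×10⁸ km

r_p = 1.307×10¹¹ m.
Specific energy ε = v²/2 − μ/r = -2.233×10⁸ J/kg, so a = −μ/(2ε) = 2.972×10¹¹ m.
The apsides satisfy r_p + r_a = 2a, so the aphelion radius is 2a − r_p = 4.636×10¹¹ m = 4.6362×10⁸ km.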